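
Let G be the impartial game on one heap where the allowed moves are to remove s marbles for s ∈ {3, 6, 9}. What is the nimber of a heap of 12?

0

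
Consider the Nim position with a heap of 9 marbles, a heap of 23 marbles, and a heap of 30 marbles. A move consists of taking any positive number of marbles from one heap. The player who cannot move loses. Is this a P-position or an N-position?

P-position

Write each in binary and XOR column by column:
  01001  (9)
  10111  (23)
  11110  (30)
  -----
  00000  (0)
The nim-sum is 0, so this is a P-position: the player to move is in a losing position under optimal play.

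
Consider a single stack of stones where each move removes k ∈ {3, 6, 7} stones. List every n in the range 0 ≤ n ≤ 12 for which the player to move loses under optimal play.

0, 1, 2, 10, 11, 12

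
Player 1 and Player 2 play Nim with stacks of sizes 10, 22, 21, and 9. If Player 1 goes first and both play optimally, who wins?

Player 2 wins

Nim-sum: 10 XOR 22 XOR 21 XOR 9 = 0.
The nim-sum is 0, so this is a P-position: the player to move is in a losing position under optimal play; Player 1 is about to move from it and so loses — Player 2 wins.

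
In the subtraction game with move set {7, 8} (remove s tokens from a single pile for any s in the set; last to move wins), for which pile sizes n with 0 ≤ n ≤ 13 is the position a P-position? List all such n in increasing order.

Grundy values for subtraction set {7, 8}:
k:     0  1  2  3  4  5  6  7  8  9 10 11 12 13
g(k):  0  0  0  0  0  0  0  1  1  1  1  1  1  1
The P-positions (g = 0) in 0..13 are 0, 1, 2, 3, 4, 5, 6.

0, 1, 2, 3, 4, 5, 6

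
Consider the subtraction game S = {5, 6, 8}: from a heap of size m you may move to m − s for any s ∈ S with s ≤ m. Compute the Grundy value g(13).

0

Grundy values for subtraction set {5, 6, 8}:
g(0) = mex{} = 0
g(1) = mex{} = 0
g(2) = mex{} = 0
g(3) = mex{} = 0
g(4) = mex{} = 0
g(5) = mex{0} = 1
g(6) = mex{0} = 1
g(7) = mex{0} = 1
g(8) = mex{0} = 1
g(9) = mex{0} = 1
g(10) = mex{0,1} = 2
g(11) = mex{0,1} = 2
g(12) = mex{0,1} = 2
g(13) = mex{1} = 0
So g(13) = 0.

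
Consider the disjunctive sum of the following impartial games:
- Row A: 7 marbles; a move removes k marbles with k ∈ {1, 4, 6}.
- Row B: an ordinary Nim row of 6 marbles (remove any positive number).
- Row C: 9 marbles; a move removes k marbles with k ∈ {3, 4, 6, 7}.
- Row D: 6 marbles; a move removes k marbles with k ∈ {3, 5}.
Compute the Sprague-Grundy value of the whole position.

7

Build the Grundy sequence for row A with g(k) = mex{g(k−s) : s ∈ {1, 4, 6}, s ≤ k}:
g(0) = mex{} = 0
g(1) = mex{0} = 1
g(2) = mex{1} = 0
g(3) = mex{0} = 1
g(4) = mex{0,1} = 2
g(5) = mex{1,2} = 0
g(6) = mex{0} = 1
g(7) = mex{1} = 0
So g(7) = 0.
Row B is a plain Nim row of size 6, so its Grundy value is 6.
For row C, compute g(0), g(1), … with moves {3, 4, 6, 7}:
k:     0  1  2  3  4  5  6  7  8  9
g(k):  0  0  0  1  1  1  2  2  2  3
So g(9) = 3.
Grundy values for row D (subtraction set {3, 5}):
k:     0  1  2  3  4  5  6
g(k):  0  0  0  1  1  1  2
So g(6) = 2.
By the Sprague-Grundy theorem, the Grundy value of a sum of independent games is the XOR of the component values.
Combined value = 0 ⊕ 6 ⊕ 3 ⊕ 2 = 7.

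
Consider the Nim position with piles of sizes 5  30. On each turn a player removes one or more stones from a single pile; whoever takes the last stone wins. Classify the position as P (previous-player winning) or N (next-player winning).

In binary:
  00101  (5)
  11110  (30)
  -----
  11011  (27)
The nim-sum is 27 ≠ 0, so this is an N-position: the player to move can win.

N-position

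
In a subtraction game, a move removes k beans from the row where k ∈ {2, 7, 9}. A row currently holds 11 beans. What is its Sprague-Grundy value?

3

Compute g(0), g(1), … for moves {2, 7, 9}:
g(0) = mex{} = 0
g(1) = mex{} = 0
g(2) = mex{0} = 1
g(3) = mex{0} = 1
g(4) = mex{1} = 0
g(5) = mex{1} = 0
g(6) = mex{0} = 1
g(7) = mex{0} = 1
g(8) = mex{0,1} = 2
g(9) = mex{0,1} = 2
g(10) = mex{0,1,2} = 3
g(11) = mex{0,1,2} = 3
So g(11) = 3.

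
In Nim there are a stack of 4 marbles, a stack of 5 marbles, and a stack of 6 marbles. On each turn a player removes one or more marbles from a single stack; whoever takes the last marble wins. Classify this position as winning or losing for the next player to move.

Winning position

Write each in binary and XOR column by column:
  100  (4)
  101  (5)
  110  (6)
  ---
  111  (7)
The nim-sum is 7 ≠ 0, so this is an N-position: the player to move can win.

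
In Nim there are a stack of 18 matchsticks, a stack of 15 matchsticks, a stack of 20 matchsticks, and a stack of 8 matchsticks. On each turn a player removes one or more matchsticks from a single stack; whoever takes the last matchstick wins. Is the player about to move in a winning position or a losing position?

Winning position

Compute the nim-sum pairwise:
18 XOR 15 = 29
29 XOR 20 = 9
9 XOR 8 = 1
The nim-sum is 1 ≠ 0, so this is an N-position: the player to move can win.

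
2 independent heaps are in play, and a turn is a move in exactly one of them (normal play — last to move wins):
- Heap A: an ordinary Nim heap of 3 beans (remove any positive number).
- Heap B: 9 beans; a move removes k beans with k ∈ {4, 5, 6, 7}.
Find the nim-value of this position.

1

Heap A is a plain Nim heap of size 3, so its Grundy value is 3.
Build the Grundy sequence for heap B with g(k) = mex{g(k−s) : s ∈ {4, 5, 6, 7}, s ≤ k}:
k:     0  1  2  3  4  5  6  7  8  9
g(k):  0  0  0  0  1  1  1  1  2  2
So g(9) = 2.
The value of a disjunctive sum is the nim-sum of the parts.
Combined value = 3 XOR 2 = 1.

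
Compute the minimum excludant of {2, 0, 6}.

0 is in the set but 1 is not, so the mex is 1.

1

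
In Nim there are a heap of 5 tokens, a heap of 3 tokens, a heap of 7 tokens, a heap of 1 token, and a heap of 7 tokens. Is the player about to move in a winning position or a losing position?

Winning position

In binary:
  101  (5)
  011  (3)
  111  (7)
  001  (1)
  111  (7)
  ---
  111  (7)
The nim-sum is 7 ≠ 0, so this is an N-position: the player to move can win.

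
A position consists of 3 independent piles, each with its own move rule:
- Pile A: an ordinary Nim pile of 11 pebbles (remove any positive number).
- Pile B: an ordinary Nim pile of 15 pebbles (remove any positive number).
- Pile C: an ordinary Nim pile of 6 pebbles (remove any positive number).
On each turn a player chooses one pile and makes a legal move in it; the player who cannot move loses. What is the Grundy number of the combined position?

2

Pile A is a plain Nim pile of size 11, so its Grundy value is 11.
Pile B is a plain Nim pile of size 15, so its Grundy value is 15.
Pile C is a plain Nim pile of size 6, so its Grundy value is 6.
The value of a disjunctive sum is the nim-sum of the parts.
Combined value = 11 ⊕ 15 ⊕ 6 = 2.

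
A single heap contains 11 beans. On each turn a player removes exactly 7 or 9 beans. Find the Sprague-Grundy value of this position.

Compute g(0), g(1), … for moves {7, 9}:
k:     0  1  2  3  4  5  6  7  8  9 10 11
g(k):  0  0  0  0  0  0  0  1  1  1  1  1
So g(11) = 1.

1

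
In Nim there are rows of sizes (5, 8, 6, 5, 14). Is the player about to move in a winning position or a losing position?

Nim-sum: 5 XOR 8 XOR 6 XOR 5 XOR 14 = 0.
The nim-sum is 0, so this is a P-position: the player to move is in a losing position under optimal play.

Losing position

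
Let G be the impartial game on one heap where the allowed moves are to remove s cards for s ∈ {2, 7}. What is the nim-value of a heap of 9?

0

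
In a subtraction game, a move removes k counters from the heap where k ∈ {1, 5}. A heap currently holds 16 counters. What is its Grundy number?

Build the Grundy sequence with g(k) = mex{g(k−s) : s ∈ {1, 5}, s ≤ k}:
k:     0  1  2  3  4  5  6  7  8  9 10 11 12 13 14 15 16
g(k):  0  1  0  1  0  1  0  1  0  1  0  1  0  1  0  1  0
So g(16) = 0.

0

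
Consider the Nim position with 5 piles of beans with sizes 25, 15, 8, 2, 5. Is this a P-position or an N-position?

Write each in binary and XOR column by column:
  11001  (25)
  01111  (15)
  01000  (8)
  00010  (2)
  00101  (5)
  -----
  11001  (25)
The nim-sum is 25 ≠ 0, so this is an N-position: the player to move can win.

N-position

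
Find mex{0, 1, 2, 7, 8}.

3

The values 0, 1, 2 are all present; 3 is the first non-negative integer missing from the set.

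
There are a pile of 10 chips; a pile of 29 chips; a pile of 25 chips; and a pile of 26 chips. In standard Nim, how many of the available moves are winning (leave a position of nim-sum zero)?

Nim-sum: 10 XOR 29 XOR 25 XOR 26 = 20.
The overall nim-sum is X = 20. A pile of size p has a winning move iff p XOR X < p (reduce it to p XOR X).
  10: 10 XOR 20 = 30 ≥ 10 — no move.
  29: 29 XOR 20 = 9 < 29 — winning move (to 9).
  25: 25 XOR 20 = 13 < 25 — winning move (to 13).
  26: 26 XOR 20 = 14 < 26 — winning move (to 14).
That gives 3 winning moves.

3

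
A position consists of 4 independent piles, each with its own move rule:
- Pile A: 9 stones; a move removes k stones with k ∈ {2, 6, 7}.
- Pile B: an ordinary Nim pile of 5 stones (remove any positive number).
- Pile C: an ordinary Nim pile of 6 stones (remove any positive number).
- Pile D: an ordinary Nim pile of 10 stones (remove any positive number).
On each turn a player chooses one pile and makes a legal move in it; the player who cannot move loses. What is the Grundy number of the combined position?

9

For pile A, compute g(0), g(1), … with moves {2, 6, 7}:
k:     0  1  2  3  4  5  6  7  8  9
g(k):  0  0  1  1  0  0  1  1  2  0
So g(9) = 0.
Pile B is a plain Nim pile of size 5, so its Grundy value is 5.
Pile C is a plain Nim pile of size 6, so its Grundy value is 6.
Pile D is a plain Nim pile of size 10, so its Grundy value is 10.
The value of a disjunctive sum is the nim-sum of the parts.
Combined value = 0 XOR 5 XOR 6 XOR 10 = 9.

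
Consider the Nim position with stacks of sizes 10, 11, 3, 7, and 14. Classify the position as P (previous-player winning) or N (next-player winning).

N-position

Write each in binary and XOR column by column:
  1010  (10)
  1011  (11)
  0011  (3)
  0111  (7)
  1110  (14)
  ----
  1011  (11)
The nim-sum is 11 ≠ 0, so this is an N-position: the player to move can win.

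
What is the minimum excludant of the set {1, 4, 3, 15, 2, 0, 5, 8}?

The values 0, 1, 2, 3, 4, 5 are all present; 6 is the first non-negative integer missing from the set.

6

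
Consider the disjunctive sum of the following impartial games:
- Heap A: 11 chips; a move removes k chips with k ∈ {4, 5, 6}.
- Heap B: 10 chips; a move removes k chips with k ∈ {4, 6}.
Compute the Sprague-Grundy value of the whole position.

0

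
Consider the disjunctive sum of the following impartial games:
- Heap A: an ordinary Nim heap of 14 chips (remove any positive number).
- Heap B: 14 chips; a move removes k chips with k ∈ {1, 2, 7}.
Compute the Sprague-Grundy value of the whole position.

Heap A is a plain Nim heap of size 14, so its Grundy value is 14.
Build the Grundy sequence for heap B with g(k) = mex{g(k−s) : s ∈ {1, 2, 7}, s ≤ k}:
k:     0  1  2  3  4  5  6  7  8  9 10 11 12 13 14
g(k):  0  1  2  0  1  2  0  1  2  0  1  2  0  1  2
So g(14) = 2.
The value of a disjunctive sum is the nim-sum of the parts.
Combined value = 14 ⊕ 2 = 12.

12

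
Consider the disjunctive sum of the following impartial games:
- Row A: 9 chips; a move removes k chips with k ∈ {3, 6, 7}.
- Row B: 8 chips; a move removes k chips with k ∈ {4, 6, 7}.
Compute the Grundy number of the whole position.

1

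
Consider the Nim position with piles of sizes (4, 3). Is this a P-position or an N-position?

Write each in binary and XOR column by column:
  100  (4)
  011  (3)
  ---
  111  (7)
The nim-sum is 7 ≠ 0, so this is an N-position: the player to move can win.

N-position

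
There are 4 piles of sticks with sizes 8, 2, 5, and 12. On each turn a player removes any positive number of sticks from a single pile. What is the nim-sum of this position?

3

Compute the nim-sum pairwise:
8 ^ 2 = 10
10 ^ 5 = 15
15 ^ 12 = 3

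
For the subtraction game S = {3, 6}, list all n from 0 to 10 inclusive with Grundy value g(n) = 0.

Grundy values for subtraction set {3, 6}:
g(0) = mex{} = 0
g(1) = mex{} = 0
g(2) = mex{} = 0
g(3) = mex{0} = 1
g(4) = mex{0} = 1
g(5) = mex{0} = 1
g(6) = mex{0,1} = 2
g(7) = mex{0,1} = 2
g(8) = mex{0,1} = 2
g(9) = mex{1,2} = 0
g(10) = mex{1,2} = 0
The P-positions (g = 0) in 0..10 are 0, 1, 2, 9, 10.

0, 1, 2, 9, 10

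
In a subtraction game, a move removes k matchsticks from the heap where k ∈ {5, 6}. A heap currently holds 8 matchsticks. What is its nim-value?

Grundy values for subtraction set {5, 6}:
k:     0  1  2  3  4  5  6  7  8
g(k):  0  0  0  0  0  1  1  1  1
So g(8) = 1.

1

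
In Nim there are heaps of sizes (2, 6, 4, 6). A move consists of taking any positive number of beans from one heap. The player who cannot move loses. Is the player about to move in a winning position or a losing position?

Compute the nim-sum pairwise:
2 XOR 6 = 4
4 XOR 4 = 0
0 XOR 6 = 6
The nim-sum is 6 ≠ 0, so this is an N-position: the player to move can win.

Winning position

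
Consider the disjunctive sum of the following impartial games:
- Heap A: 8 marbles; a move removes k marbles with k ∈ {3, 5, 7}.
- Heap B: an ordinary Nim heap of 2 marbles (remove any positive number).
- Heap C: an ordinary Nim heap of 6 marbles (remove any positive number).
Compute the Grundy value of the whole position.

6

For heap A, compute g(0), g(1), … with moves {3, 5, 7}:
k:     0  1  2  3  4  5  6  7  8
g(k):  0  0  0  1  1  1  2  2  2
So g(8) = 2.
Heap B is a plain Nim heap of size 2, so its Grundy value is 2.
Heap C is a plain Nim heap of size 6, so its Grundy value is 6.
The value of a disjunctive sum is the nim-sum of the parts.
Combined value = 2 XOR 2 XOR 6 = 6.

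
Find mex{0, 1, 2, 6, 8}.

The values 0, 1, 2 are all present; 3 is the first non-negative integer missing from the set.

3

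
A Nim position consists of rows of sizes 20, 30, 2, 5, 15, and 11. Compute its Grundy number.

Bitwise XOR of the heap sizes:
  10100  (20)
  11110  (30)
  00010  (2)
  00101  (5)
  01111  (15)
  01011  (11)
  -----
  01001  (9)

9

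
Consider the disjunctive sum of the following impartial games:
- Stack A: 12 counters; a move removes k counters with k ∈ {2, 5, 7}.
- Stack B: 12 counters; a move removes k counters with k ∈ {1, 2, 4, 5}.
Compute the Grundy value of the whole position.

1

Grundy values for stack A (subtraction set {2, 5, 7}):
k:     0  1  2  3  4  5  6  7  8  9 10 11 12
g(k):  0  0  1  1  0  2  1  3  2  2  0  3  1
So g(12) = 1.
Build the Grundy sequence for stack B with g(k) = mex{g(k−s) : s ∈ {1, 2, 4, 5}, s ≤ k}:
k:     0  1  2  3  4  5  6  7  8  9 10 11 12
g(k):  0  1  2  0  1  2  0  1  2  0  1  2  0
So g(12) = 0.
The value of a disjunctive sum is the nim-sum of the parts.
Combined value = 1 XOR 0 = 1.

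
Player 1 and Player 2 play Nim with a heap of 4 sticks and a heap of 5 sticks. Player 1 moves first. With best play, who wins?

Compute the nim-sum pairwise:
4 ⊕ 5 = 1
The nim-sum is 1 ≠ 0, so this is an N-position: the player to move can win; Player 1 has a winning move.

Player 1 wins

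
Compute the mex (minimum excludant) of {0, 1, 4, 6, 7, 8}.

2

The values 0, 1 are all present; 2 is the first non-negative integer missing from the set.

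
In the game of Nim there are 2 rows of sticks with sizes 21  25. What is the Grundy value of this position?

12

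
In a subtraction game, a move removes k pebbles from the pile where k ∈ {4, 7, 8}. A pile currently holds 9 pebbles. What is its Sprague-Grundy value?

Grundy values for subtraction set {4, 7, 8}:
k:     0  1  2  3  4  5  6  7  8  9
g(k):  0  0  0  0  1  1  1  1  2  2
So g(9) = 2.

2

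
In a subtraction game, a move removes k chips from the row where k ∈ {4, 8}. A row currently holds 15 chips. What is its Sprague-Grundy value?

0

Grundy values for subtraction set {4, 8}:
k:     0  1  2  3  4  5  6  7  8  9 10 11 12 13 14 15
g(k):  0  0  0  0  1  1  1  1  2  2  2  2  0  0  0  0
So g(15) = 0.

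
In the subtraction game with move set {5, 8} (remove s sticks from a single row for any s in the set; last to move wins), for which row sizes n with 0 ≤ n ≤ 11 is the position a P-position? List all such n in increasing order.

0, 1, 2, 3, 4

Build the Grundy sequence with g(k) = mex{g(k−s) : s ∈ {5, 8}, s ≤ k}:
k:     0  1  2  3  4  5  6  7  8  9 10 11
g(k):  0  0  0  0  0  1  1  1  1  1  2  2
The P-positions (g = 0) in 0..11 are 0, 1, 2, 3, 4.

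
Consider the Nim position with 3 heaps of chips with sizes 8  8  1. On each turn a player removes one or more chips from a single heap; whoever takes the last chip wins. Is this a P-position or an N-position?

Nim-sum: 8 ^ 8 ^ 1 = 1.
The nim-sum is 1 ≠ 0, so this is an N-position: the player to move can win.

N-position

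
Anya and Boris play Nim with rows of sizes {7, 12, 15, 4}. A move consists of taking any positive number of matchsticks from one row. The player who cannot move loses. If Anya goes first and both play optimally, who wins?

Boris wins

Nim-sum: 7 ^ 12 ^ 15 ^ 4 = 0.
The nim-sum is 0, so this is a P-position: the player to move is in a losing position under optimal play; Anya is about to move from it and so loses — Boris wins.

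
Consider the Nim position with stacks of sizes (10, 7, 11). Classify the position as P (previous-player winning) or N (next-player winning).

Nim-sum: 10 ⊕ 7 ⊕ 11 = 6.
The nim-sum is 6 ≠ 0, so this is an N-position: the player to move can win.

N-position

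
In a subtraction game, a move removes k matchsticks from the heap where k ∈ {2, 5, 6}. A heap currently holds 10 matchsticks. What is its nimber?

1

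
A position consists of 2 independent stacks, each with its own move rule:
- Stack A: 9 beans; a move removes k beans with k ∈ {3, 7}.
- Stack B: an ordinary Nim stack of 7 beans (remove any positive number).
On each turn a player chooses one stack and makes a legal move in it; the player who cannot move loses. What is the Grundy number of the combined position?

6

Grundy values for stack A (subtraction set {3, 7}):
k:     0  1  2  3  4  5  6  7  8  9
g(k):  0  0  0  1  1  1  0  2  2  1
So g(9) = 1.
Stack B is a plain Nim stack of size 7, so its Grundy value is 7.
By the Sprague-Grundy theorem, the Grundy value of a sum of independent games is the XOR of the component values.
Combined value = 1 XOR 7 = 6.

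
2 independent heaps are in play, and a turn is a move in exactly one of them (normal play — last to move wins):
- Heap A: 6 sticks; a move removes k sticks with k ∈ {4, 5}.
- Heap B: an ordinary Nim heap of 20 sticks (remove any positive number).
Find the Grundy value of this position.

For heap A, compute g(0), g(1), … with moves {4, 5}:
g(0) = mex{} = 0
g(1) = mex{} = 0
g(2) = mex{} = 0
g(3) = mex{} = 0
g(4) = mex{0} = 1
g(5) = mex{0} = 1
g(6) = mex{0} = 1
So g(6) = 1.
Heap B is a plain Nim heap of size 20, so its Grundy value is 20.
By the Sprague-Grundy theorem, the Grundy value of a sum of independent games is the XOR of the component values.
Combined value = 1 ⊕ 20 = 21.

21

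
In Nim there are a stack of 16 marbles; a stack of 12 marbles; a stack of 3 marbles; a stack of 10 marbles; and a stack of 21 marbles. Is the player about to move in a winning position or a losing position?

Bitwise XOR of the heap sizes:
  10000  (16)
  01100  (12)
  00011  (3)
  01010  (10)
  10101  (21)
  -----
  00000  (0)
The nim-sum is 0, so this is a P-position: the player to move is in a losing position under optimal play.

Losing position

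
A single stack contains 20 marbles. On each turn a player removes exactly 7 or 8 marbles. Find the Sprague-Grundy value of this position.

0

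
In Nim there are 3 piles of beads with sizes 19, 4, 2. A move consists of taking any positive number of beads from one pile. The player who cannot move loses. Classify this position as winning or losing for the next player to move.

Winning position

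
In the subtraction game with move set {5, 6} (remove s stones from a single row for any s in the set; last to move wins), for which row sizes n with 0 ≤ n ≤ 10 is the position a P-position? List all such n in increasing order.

Grundy values for subtraction set {5, 6}:
k:     0  1  2  3  4  5  6  7  8  9 10
g(k):  0  0  0  0  0  1  1  1  1  1  2
The P-positions (g = 0) in 0..10 are 0, 1, 2, 3, 4.

0, 1, 2, 3, 4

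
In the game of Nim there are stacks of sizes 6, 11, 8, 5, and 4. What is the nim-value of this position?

4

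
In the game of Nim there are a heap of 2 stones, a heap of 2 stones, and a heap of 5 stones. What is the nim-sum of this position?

Compute the nim-sum pairwise:
2 ^ 2 = 0
0 ^ 5 = 5

5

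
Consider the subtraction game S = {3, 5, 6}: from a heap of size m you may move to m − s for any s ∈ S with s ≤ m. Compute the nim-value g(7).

Grundy values for subtraction set {3, 5, 6}:
k:     0  1  2  3  4  5  6  7
g(k):  0  0  0  1  1  1  2  2
So g(7) = 2.

2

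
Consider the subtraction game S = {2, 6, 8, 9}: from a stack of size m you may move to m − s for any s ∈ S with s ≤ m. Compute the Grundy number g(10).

3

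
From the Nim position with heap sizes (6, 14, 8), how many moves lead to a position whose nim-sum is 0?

0

Compute the nim-sum pairwise:
6 ^ 14 = 8
8 ^ 8 = 0
The nim-sum is already 0, so every move leaves a nonzero nim-sum — there are no winning moves.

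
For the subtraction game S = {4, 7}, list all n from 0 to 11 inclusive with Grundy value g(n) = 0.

Grundy values for subtraction set {4, 7}:
g(0) = mex{} = 0
g(1) = mex{} = 0
g(2) = mex{} = 0
g(3) = mex{} = 0
g(4) = mex{0} = 1
g(5) = mex{0} = 1
g(6) = mex{0} = 1
g(7) = mex{0} = 1
g(8) = mex{0,1} = 2
g(9) = mex{0,1} = 2
g(10) = mex{0,1} = 2
g(11) = mex{1} = 0
The P-positions (g = 0) in 0..11 are 0, 1, 2, 3, 11.

0, 1, 2, 3, 11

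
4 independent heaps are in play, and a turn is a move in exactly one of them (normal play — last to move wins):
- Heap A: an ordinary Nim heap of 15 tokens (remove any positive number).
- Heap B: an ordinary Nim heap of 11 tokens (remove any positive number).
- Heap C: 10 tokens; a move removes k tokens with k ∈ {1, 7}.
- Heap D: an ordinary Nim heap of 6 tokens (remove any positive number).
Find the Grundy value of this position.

2

Heap A is a plain Nim heap of size 15, so its Grundy value is 15.
Heap B is a plain Nim heap of size 11, so its Grundy value is 11.
For heap C, compute g(0), g(1), … with moves {1, 7}:
g(0) = mex{} = 0
g(1) = mex{0} = 1
g(2) = mex{1} = 0
g(3) = mex{0} = 1
g(4) = mex{1} = 0
g(5) = mex{0} = 1
g(6) = mex{1} = 0
g(7) = mex{0} = 1
g(8) = mex{1} = 0
g(9) = mex{0} = 1
g(10) = mex{1} = 0
So g(10) = 0.
Heap D is a plain Nim heap of size 6, so its Grundy value is 6.
By the Sprague-Grundy theorem, the Grundy value of a sum of independent games is the XOR of the component values.
Combined value = 15 XOR 11 XOR 0 XOR 6 = 2.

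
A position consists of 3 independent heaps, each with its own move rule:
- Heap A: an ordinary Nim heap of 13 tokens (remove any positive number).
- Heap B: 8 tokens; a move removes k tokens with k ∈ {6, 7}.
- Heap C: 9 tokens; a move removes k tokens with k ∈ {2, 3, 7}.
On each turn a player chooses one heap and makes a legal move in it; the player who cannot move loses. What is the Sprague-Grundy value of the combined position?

Heap A is a plain Nim heap of size 13, so its Grundy value is 13.
Build the Grundy sequence for heap B with g(k) = mex{g(k−s) : s ∈ {6, 7}, s ≤ k}:
k:     0  1  2  3  4  5  6  7  8
g(k):  0  0  0  0  0  0  1  1  1
So g(8) = 1.
For heap C, compute g(0), g(1), … with moves {2, 3, 7}:
k:     0  1  2  3  4  5  6  7  8  9
g(k):  0  0  1  1  2  0  0  1  1  2
So g(9) = 2.
The value of a disjunctive sum is the nim-sum of the parts.
Combined value = 13 ⊕ 1 ⊕ 2 = 14.

14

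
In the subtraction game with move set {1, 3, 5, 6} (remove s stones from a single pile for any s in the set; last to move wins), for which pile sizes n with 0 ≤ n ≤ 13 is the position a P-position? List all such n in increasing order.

0, 2, 4, 11, 13

Build the Grundy sequence with g(k) = mex{g(k−s) : s ∈ {1, 3, 5, 6}, s ≤ k}:
g(0) = mex{} = 0
g(1) = mex{0} = 1
g(2) = mex{1} = 0
g(3) = mex{0} = 1
g(4) = mex{1} = 0
g(5) = mex{0} = 1
g(6) = mex{0,1} = 2
g(7) = mex{0,1,2} = 3
g(8) = mex{0,1,3} = 2
g(9) = mex{0,1,2} = 3
g(10) = mex{0,1,3} = 2
g(11) = mex{1,2} = 0
g(12) = mex{0,2,3} = 1
g(13) = mex{1,2,3} = 0
The P-positions (g = 0) in 0..13 are 0, 2, 4, 11, 13.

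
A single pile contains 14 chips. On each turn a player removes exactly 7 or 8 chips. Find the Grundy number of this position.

Grundy values for subtraction set {7, 8}:
g(0) = mex{} = 0
g(1) = mex{} = 0
g(2) = mex{} = 0
g(3) = mex{} = 0
g(4) = mex{} = 0
g(5) = mex{} = 0
g(6) = mex{} = 0
g(7) = mex{0} = 1
g(8) = mex{0} = 1
g(9) = mex{0} = 1
g(10) = mex{0} = 1
g(11) = mex{0} = 1
g(12) = mex{0} = 1
g(13) = mex{0} = 1
g(14) = mex{0,1} = 2
So g(14) = 2.

2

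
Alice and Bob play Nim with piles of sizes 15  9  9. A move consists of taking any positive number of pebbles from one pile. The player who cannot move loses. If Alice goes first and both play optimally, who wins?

Alice wins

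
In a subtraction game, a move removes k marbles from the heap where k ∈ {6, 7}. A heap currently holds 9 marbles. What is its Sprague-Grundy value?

1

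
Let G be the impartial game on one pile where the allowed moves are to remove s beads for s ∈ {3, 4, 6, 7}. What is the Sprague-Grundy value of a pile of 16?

Grundy values for subtraction set {3, 4, 6, 7}:
k:     0  1  2  3  4  5  6  7  8  9 10 11 12 13 14 15 16
g(k):  0  0  0  1  1  1  2  2  2  3  0  0  0  1  1  1  2
So g(16) = 2.

2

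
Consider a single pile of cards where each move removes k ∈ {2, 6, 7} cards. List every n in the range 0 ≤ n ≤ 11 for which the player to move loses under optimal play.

0, 1, 4, 5, 9

Build the Grundy sequence with g(k) = mex{g(k−s) : s ∈ {2, 6, 7}, s ≤ k}:
g(0) = mex{} = 0
g(1) = mex{} = 0
g(2) = mex{0} = 1
g(3) = mex{0} = 1
g(4) = mex{1} = 0
g(5) = mex{1} = 0
g(6) = mex{0} = 1
g(7) = mex{0} = 1
g(8) = mex{0,1} = 2
g(9) = mex{1} = 0
g(10) = mex{0,1,2} = 3
g(11) = mex{0} = 1
The P-positions (g = 0) in 0..11 are 0, 1, 4, 5, 9.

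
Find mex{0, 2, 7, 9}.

1

0 is in the set but 1 is not, so the mex is 1.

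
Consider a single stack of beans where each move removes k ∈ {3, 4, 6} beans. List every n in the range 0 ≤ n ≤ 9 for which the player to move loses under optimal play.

Grundy values for subtraction set {3, 4, 6}:
g(0) = mex{} = 0
g(1) = mex{} = 0
g(2) = mex{} = 0
g(3) = mex{0} = 1
g(4) = mex{0} = 1
g(5) = mex{0} = 1
g(6) = mex{0,1} = 2
g(7) = mex{0,1} = 2
g(8) = mex{0,1} = 2
g(9) = mex{1,2} = 0
The P-positions (g = 0) in 0..9 are 0, 1, 2, 9.

0, 1, 2, 9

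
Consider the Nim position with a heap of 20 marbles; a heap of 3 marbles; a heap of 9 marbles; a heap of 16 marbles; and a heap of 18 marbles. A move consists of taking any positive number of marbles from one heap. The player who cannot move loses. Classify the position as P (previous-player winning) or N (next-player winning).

Nim-sum: 20 ^ 3 ^ 9 ^ 16 ^ 18 = 28.
The nim-sum is 28 ≠ 0, so this is an N-position: the player to move can win.

N-position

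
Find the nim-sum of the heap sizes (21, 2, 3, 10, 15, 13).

28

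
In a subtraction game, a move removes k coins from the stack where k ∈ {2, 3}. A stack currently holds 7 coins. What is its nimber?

1

Grundy values for subtraction set {2, 3}:
g(0) = mex{} = 0
g(1) = mex{} = 0
g(2) = mex{0} = 1
g(3) = mex{0} = 1
g(4) = mex{0,1} = 2
g(5) = mex{1} = 0
g(6) = mex{1,2} = 0
g(7) = mex{0,2} = 1
So g(7) = 1.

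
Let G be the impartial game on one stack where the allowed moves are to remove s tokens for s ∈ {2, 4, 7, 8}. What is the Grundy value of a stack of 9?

4

Grundy values for subtraction set {2, 4, 7, 8}:
k:     0  1  2  3  4  5  6  7  8  9
g(k):  0  0  1  1  2  2  0  3  1  4
So g(9) = 4.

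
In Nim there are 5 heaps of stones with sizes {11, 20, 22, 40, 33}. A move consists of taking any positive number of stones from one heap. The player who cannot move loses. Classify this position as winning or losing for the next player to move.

Losing position

In binary:
  001011  (11)
  010100  (20)
  010110  (22)
  101000  (40)
  100001  (33)
  ------
  000000  (0)
The nim-sum is 0, so this is a P-position: the player to move is in a losing position under optimal play.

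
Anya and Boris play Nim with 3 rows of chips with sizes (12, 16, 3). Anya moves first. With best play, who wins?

Compute the nim-sum pairwise:
12 ^ 16 = 28
28 ^ 3 = 31
The nim-sum is 31 ≠ 0, so this is an N-position: the player to move can win; Anya has a winning move.

Anya wins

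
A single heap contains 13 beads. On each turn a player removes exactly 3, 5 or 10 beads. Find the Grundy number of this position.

Grundy values for subtraction set {3, 5, 10}:
g(0) = mex{} = 0
g(1) = mex{} = 0
g(2) = mex{} = 0
g(3) = mex{0} = 1
g(4) = mex{0} = 1
g(5) = mex{0} = 1
g(6) = mex{0,1} = 2
g(7) = mex{0,1} = 2
g(8) = mex{1} = 0
g(9) = mex{1,2} = 0
g(10) = mex{0,1,2} = 3
g(11) = mex{0,2} = 1
g(12) = mex{0,2} = 1
g(13) = mex{0,1,3} = 2
So g(13) = 2.

2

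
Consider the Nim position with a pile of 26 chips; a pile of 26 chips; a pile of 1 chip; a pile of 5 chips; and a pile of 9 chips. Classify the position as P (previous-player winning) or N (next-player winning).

Compute the nim-sum pairwise:
26 ^ 26 = 0
0 ^ 1 = 1
1 ^ 5 = 4
4 ^ 9 = 13
The nim-sum is 13 ≠ 0, so this is an N-position: the player to move can win.

N-position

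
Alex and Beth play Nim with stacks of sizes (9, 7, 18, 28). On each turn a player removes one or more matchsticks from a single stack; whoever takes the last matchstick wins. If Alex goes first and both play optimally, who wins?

Beth wins

Compute the nim-sum pairwise:
9 ^ 7 = 14
14 ^ 18 = 28
28 ^ 28 = 0
The nim-sum is 0, so this is a P-position: the player to move is in a losing position under optimal play; Alex is about to move from it and so loses — Beth wins.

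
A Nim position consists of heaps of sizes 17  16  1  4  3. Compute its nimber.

7

Write each in binary and XOR column by column:
  10001  (17)
  10000  (16)
  00001  (1)
  00100  (4)
  00011  (3)
  -----
  00111  (7)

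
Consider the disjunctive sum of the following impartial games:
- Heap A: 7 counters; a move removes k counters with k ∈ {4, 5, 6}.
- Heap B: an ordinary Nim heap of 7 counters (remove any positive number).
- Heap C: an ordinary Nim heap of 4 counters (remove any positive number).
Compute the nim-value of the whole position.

Build the Grundy sequence for heap A with g(k) = mex{g(k−s) : s ∈ {4, 5, 6}, s ≤ k}:
g(0) = mex{} = 0
g(1) = mex{} = 0
g(2) = mex{} = 0
g(3) = mex{} = 0
g(4) = mex{0} = 1
g(5) = mex{0} = 1
g(6) = mex{0} = 1
g(7) = mex{0} = 1
So g(7) = 1.
Heap B is a plain Nim heap of size 7, so its Grundy value is 7.
Heap C is a plain Nim heap of size 4, so its Grundy value is 4.
The value of a disjunctive sum is the nim-sum of the parts.
Combined value = 1 ⊕ 7 ⊕ 4 = 2.

2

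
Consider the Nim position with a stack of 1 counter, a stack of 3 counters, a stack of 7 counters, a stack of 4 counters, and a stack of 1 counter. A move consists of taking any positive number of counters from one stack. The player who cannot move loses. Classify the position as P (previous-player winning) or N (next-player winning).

Compute the nim-sum pairwise:
1 ^ 3 = 2
2 ^ 7 = 5
5 ^ 4 = 1
1 ^ 1 = 0
The nim-sum is 0, so this is a P-position: the player to move is in a losing position under optimal play.

P-position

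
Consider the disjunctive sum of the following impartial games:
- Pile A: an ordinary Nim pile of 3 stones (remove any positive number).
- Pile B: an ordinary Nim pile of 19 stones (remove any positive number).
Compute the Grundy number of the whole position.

16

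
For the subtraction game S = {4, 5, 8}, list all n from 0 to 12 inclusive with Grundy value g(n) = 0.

0, 1, 2, 3, 12

Build the Grundy sequence with g(k) = mex{g(k−s) : s ∈ {4, 5, 8}, s ≤ k}:
g(0) = mex{} = 0
g(1) = mex{} = 0
g(2) = mex{} = 0
g(3) = mex{} = 0
g(4) = mex{0} = 1
g(5) = mex{0} = 1
g(6) = mex{0} = 1
g(7) = mex{0} = 1
g(8) = mex{0,1} = 2
g(9) = mex{0,1} = 2
g(10) = mex{0,1} = 2
g(11) = mex{0,1} = 2
g(12) = mex{1,2} = 0
The P-positions (g = 0) in 0..12 are 0, 1, 2, 3, 12.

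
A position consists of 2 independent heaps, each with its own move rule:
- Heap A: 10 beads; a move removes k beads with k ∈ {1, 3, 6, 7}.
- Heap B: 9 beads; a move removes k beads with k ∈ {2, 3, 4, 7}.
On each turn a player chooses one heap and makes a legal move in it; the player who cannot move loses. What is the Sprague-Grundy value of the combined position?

Grundy values for heap A (subtraction set {1, 3, 6, 7}):
g(0) = mex{} = 0
g(1) = mex{0} = 1
g(2) = mex{1} = 0
g(3) = mex{0} = 1
g(4) = mex{1} = 0
g(5) = mex{0} = 1
g(6) = mex{0,1} = 2
g(7) = mex{0,1,2} = 3
g(8) = mex{0,1,3} = 2
g(9) = mex{0,1,2} = 3
g(10) = mex{0,1,3} = 2
So g(10) = 2.
Build the Grundy sequence for heap B with g(k) = mex{g(k−s) : s ∈ {2, 3, 4, 7}, s ≤ k}:
g(0) = mex{} = 0
g(1) = mex{} = 0
g(2) = mex{0} = 1
g(3) = mex{0} = 1
g(4) = mex{0,1} = 2
g(5) = mex{0,1} = 2
g(6) = mex{1,2} = 0
g(7) = mex{0,1,2} = 3
g(8) = mex{0,2} = 1
g(9) = mex{0,1,2,3} = 4
So g(9) = 4.
By the Sprague-Grundy theorem, the Grundy value of a sum of independent games is the XOR of the component values.
Combined value = 2 ⊕ 4 = 6.

6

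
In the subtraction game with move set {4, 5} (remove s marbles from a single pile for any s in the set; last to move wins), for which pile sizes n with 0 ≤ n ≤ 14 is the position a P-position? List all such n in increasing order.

Compute g(0), g(1), … for moves {4, 5}:
g(0) = mex{} = 0
g(1) = mex{} = 0
g(2) = mex{} = 0
g(3) = mex{} = 0
g(4) = mex{0} = 1
g(5) = mex{0} = 1
g(6) = mex{0} = 1
g(7) = mex{0} = 1
g(8) = mex{0,1} = 2
g(9) = mex{1} = 0
g(10) = mex{1} = 0
g(11) = mex{1} = 0
g(12) = mex{1,2} = 0
g(13) = mex{0,2} = 1
g(14) = mex{0} = 1
The P-positions (g = 0) in 0..14 are 0, 1, 2, 3, 9, 10, 11, 12.

0, 1, 2, 3, 9, 10, 11, 12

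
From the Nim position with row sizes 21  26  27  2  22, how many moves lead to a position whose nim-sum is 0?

Write each in binary and XOR column by column:
  10101  (21)
  11010  (26)
  11011  (27)
  00010  (2)
  10110  (22)
  -----
  00000  (0)
The nim-sum is already 0, so every move leaves a nonzero nim-sum — there are no winning moves.

0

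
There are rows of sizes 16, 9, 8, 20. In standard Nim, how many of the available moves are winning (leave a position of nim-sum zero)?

1

Compute the nim-sum pairwise:
16 ^ 9 = 25
25 ^ 8 = 17
17 ^ 20 = 5
The overall nim-sum is X = 5. A row of size p has a winning move iff p XOR X < p (reduce it to p XOR X).
  16: 16 XOR 5 = 21 ≥ 16 — no move.
  9: 9 XOR 5 = 12 ≥ 9 — no move.
  8: 8 XOR 5 = 13 ≥ 8 — no move.
  20: 20 XOR 5 = 17 < 20 — winning move (to 17).
That gives 1 winning move.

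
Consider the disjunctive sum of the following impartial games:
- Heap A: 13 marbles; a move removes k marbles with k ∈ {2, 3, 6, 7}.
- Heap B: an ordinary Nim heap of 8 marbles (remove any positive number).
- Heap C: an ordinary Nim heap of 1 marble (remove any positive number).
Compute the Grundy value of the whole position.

Build the Grundy sequence for heap A with g(k) = mex{g(k−s) : s ∈ {2, 3, 6, 7}, s ≤ k}:
g(0) = mex{} = 0
g(1) = mex{} = 0
g(2) = mex{0} = 1
g(3) = mex{0} = 1
g(4) = mex{0,1} = 2
g(5) = mex{1} = 0
g(6) = mex{0,1,2} = 3
g(7) = mex{0,2} = 1
g(8) = mex{0,1,3} = 2
g(9) = mex{1,3} = 0
g(10) = mex{1,2} = 0
g(11) = mex{0,2} = 1
g(12) = mex{0,3} = 1
g(13) = mex{0,1,3} = 2
So g(13) = 2.
Heap B is a plain Nim heap of size 8, so its Grundy value is 8.
Heap C is a plain Nim heap of size 1, so its Grundy value is 1.
By the Sprague-Grundy theorem, the Grundy value of a sum of independent games is the XOR of the component values.
Combined value = 2 XOR 8 XOR 1 = 11.

11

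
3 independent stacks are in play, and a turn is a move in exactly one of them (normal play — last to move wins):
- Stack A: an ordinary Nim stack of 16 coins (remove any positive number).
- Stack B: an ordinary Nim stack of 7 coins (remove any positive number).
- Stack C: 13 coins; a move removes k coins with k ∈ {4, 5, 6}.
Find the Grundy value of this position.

23

Stack A is a plain Nim stack of size 16, so its Grundy value is 16.
Stack B is a plain Nim stack of size 7, so its Grundy value is 7.
For stack C, compute g(0), g(1), … with moves {4, 5, 6}:
k:     0  1  2  3  4  5  6  7  8  9 10 11 12 13
g(k):  0  0  0  0  1  1  1  1  2  2  0  0  0  0
So g(13) = 0.
The value of a disjunctive sum is the nim-sum of the parts.
Combined value = 16 ⊕ 7 ⊕ 0 = 23.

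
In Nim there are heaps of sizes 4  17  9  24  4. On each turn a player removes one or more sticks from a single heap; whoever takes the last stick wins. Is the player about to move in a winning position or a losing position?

Compute the nim-sum pairwise:
4 ^ 17 = 21
21 ^ 9 = 28
28 ^ 24 = 4
4 ^ 4 = 0
The nim-sum is 0, so this is a P-position: the player to move is in a losing position under optimal play.

Losing position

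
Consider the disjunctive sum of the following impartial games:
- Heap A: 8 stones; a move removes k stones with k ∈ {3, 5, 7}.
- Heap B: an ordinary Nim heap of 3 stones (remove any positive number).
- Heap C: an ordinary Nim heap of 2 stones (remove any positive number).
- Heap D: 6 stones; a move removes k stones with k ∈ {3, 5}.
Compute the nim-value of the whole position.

Build the Grundy sequence for heap A with g(k) = mex{g(k−s) : s ∈ {3, 5, 7}, s ≤ k}:
k:     0  1  2  3  4  5  6  7  8
g(k):  0  0  0  1  1  1  2  2  2
So g(8) = 2.
Heap B is a plain Nim heap of size 3, so its Grundy value is 3.
Heap C is a plain Nim heap of size 2, so its Grundy value is 2.
Build the Grundy sequence for heap D with g(k) = mex{g(k−s) : s ∈ {3, 5}, s ≤ k}:
g(0) = mex{} = 0
g(1) = mex{} = 0
g(2) = mex{} = 0
g(3) = mex{0} = 1
g(4) = mex{0} = 1
g(5) = mex{0} = 1
g(6) = mex{0,1} = 2
So g(6) = 2.
By the Sprague-Grundy theorem, the Grundy value of a sum of independent games is the XOR of the component values.
Combined value = 2 ⊕ 3 ⊕ 2 ⊕ 2 = 1.

1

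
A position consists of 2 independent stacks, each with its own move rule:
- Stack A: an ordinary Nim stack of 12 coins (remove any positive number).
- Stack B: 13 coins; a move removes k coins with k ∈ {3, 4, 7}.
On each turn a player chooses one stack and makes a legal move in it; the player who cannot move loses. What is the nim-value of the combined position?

Stack A is a plain Nim stack of size 12, so its Grundy value is 12.
For stack B, compute g(0), g(1), … with moves {3, 4, 7}:
k:     0  1  2  3  4  5  6  7  8  9 10 11 12 13
g(k):  0  0  0  1  1  1  2  2  2  3  0  0  0  1
So g(13) = 1.
The value of a disjunctive sum is the nim-sum of the parts.
Combined value = 12 XOR 1 = 13.

13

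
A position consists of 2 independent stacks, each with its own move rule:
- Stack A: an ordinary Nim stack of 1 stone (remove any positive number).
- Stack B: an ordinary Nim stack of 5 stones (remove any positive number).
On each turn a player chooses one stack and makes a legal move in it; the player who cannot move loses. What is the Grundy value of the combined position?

4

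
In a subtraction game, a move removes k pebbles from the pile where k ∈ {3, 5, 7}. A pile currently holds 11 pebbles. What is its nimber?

0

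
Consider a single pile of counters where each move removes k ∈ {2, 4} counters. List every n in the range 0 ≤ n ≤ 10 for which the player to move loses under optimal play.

Build the Grundy sequence with g(k) = mex{g(k−s) : s ∈ {2, 4}, s ≤ k}:
g(0) = mex{} = 0
g(1) = mex{} = 0
g(2) = mex{0} = 1
g(3) = mex{0} = 1
g(4) = mex{0,1} = 2
g(5) = mex{0,1} = 2
g(6) = mex{1,2} = 0
g(7) = mex{1,2} = 0
g(8) = mex{0,2} = 1
g(9) = mex{0,2} = 1
g(10) = mex{0,1} = 2
The P-positions (g = 0) in 0..10 are 0, 1, 6, 7.

0, 1, 6, 7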